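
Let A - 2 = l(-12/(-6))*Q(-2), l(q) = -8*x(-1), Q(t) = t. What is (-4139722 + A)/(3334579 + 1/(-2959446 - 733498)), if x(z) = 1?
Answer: -15287695048576/12314413510575 ≈ -1.2414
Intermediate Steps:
l(q) = -8 (l(q) = -8*1 = -8)
A = 18 (A = 2 - 8*(-2) = 2 + 16 = 18)
(-4139722 + A)/(3334579 + 1/(-2959446 - 733498)) = (-4139722 + 18)/(3334579 + 1/(-2959446 - 733498)) = -4139704/(3334579 + 1/(-3692944)) = -4139704/(3334579 - 1/3692944) = -4139704/12314413510575/3692944 = -4139704*3692944/12314413510575 = -15287695048576/12314413510575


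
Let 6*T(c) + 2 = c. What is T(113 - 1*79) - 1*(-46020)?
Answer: 138076/3 ≈ 46025.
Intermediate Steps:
T(c) = -⅓ + c/6
T(113 - 1*79) - 1*(-46020) = (-⅓ + (113 - 1*79)/6) - 1*(-46020) = (-⅓ + (113 - 79)/6) + 46020 = (-⅓ + (⅙)*34) + 46020 = (-⅓ + 17/3) + 46020 = 16/3 + 46020 = 138076/3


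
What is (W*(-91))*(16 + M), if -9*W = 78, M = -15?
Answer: 2366/3 ≈ 788.67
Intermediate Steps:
W = -26/3 (W = -1/9*78 = -26/3 ≈ -8.6667)
(W*(-91))*(16 + M) = (-26/3*(-91))*(16 - 15) = (2366/3)*1 = 2366/3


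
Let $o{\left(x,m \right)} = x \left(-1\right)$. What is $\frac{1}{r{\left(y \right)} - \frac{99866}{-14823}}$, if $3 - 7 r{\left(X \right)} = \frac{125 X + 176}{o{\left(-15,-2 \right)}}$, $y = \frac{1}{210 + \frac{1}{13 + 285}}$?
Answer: $\frac{32467335705}{178049076409} \approx 0.18235$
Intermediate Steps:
$o{\left(x,m \right)} = - x$
$y = \frac{298}{62581}$ ($y = \frac{1}{210 + \frac{1}{298}} = \frac{1}{\frac{62581}{298}} = \frac{298}{62581} \approx 0.0047618$)
$r{\left(X \right)} = - \frac{131}{105} - \frac{25 X}{21}$ ($r{\left(X \right)} = \frac{3}{7} - \frac{\left(125 X + 176\right) \frac{1}{\left(-1\right) \left(-15\right)}}{7} = \frac{3}{7} - \frac{\left(176 + 125 X\right) \frac{1}{15}}{7} = \frac{3}{7} - \frac{\frac{176}{15} + \frac{25 X}{3}}{7} = \frac{3}{7} - \left(\frac{176}{105} + \frac{25 X}{21}\right) = - \frac{131}{105} - \frac{25 X}{21}$)
$\frac{1}{r{\left(y \right)} - \frac{99866}{-14823}} = \frac{1}{\left(- \frac{131}{105} - \frac{7450}{1314201}\right) - \frac{99866}{-14823}} = \frac{1}{\left(- \frac{131}{105} - \frac{7450}{1314201}\right) - - \frac{99866}{14823}} = \frac{1}{- \frac{8235361}{6571005} + \frac{99866}{14823}} = \frac{1}{\frac{178049076409}{32467335705}} = \frac{32467335705}{178049076409}$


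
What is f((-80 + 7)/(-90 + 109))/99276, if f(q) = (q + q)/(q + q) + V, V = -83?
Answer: -41/49638 ≈ -0.00082598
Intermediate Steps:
f(q) = -82 (f(q) = (q + q)/(q + q) - 83 = (2*q)/((2*q)) - 83 = (2*q)*(1/(2*q)) - 83 = 1 - 83 = -82)
f((-80 + 7)/(-90 + 109))/99276 = -82/99276 = -82*1/99276 = -41/49638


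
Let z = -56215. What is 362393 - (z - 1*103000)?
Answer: 521608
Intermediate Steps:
362393 - (z - 1*103000) = 362393 - (-56215 - 1*103000) = 362393 - (-56215 - 103000) = 362393 - 1*(-159215) = 362393 + 159215 = 521608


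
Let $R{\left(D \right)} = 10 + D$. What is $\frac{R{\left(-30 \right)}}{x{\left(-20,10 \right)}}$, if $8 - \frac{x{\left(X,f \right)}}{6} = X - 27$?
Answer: $- \frac{2}{33} \approx -0.060606$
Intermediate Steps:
$x{\left(X,f \right)} = 210 - 6 X$ ($x{\left(X,f \right)} = 48 - 6 \left(X - 27\right) = 48 - 6 \left(-27 + X\right) = 48 - \left(-162 + 6 X\right) = 210 - 6 X$)
$\frac{R{\left(-30 \right)}}{x{\left(-20,10 \right)}} = \frac{10 - 30}{210 - -120} = - \frac{20}{210 + 120} = - \frac{20}{330} = \left(-20\right) \frac{1}{330} = - \frac{2}{33}$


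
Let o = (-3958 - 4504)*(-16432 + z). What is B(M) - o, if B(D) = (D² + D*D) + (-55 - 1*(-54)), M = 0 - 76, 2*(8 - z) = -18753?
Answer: -59624394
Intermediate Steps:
z = 18769/2 (z = 8 - ½*(-18753) = 8 + 18753/2 = 18769/2 ≈ 9384.5)
M = -76
o = 59635945 (o = (-3958 - 4504)*(-16432 + 18769/2) = -8462*(-14095/2) = 59635945)
B(D) = -1 + 2*D² (B(D) = (D² + D²) + (-55 + 54) = 2*D² - 1 = -1 + 2*D²)
B(M) - o = (-1 + 2*(-76)²) - 1*59635945 = (-1 + 2*5776) - 59635945 = (-1 + 11552) - 59635945 = 11551 - 59635945 = -59624394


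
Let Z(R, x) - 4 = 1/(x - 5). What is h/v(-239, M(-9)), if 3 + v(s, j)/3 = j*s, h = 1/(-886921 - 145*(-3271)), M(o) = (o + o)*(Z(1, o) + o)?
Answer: 7/189075961476 ≈ 3.7022e-11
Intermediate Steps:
Z(R, x) = 4 + 1/(-5 + x) (Z(R, x) = 4 + 1/(x - 5) = 4 + 1/(-5 + x))
M(o) = 2*o*(o + (-19 + 4*o)/(-5 + o)) (M(o) = (o + o)*((-19 + 4*o)/(-5 + o) + o) = (2*o)*(o + (-19 + 4*o)/(-5 + o)) = 2*o*(o + (-19 + 4*o)/(-5 + o)))
h = -1/412626 (h = 1/(-886921 + 474295) = 1/(-412626) = -1/412626 ≈ -2.4235e-6)
v(s, j) = -9 + 3*j*s (v(s, j) = -9 + 3*(j*s) = -9 + 3*j*s)
h/v(-239, M(-9)) = -1/(412626*(-9 + 3*(2*(-9)*(-19 + (-9)² - 1*(-9))/(-5 - 9))*(-239))) = -1/(412626*(-9 + 3*(2*(-9)*(-19 + 81 + 9)/(-14))*(-239))) = -1/(412626*(-9 + 3*(2*(-9)*(-1/14)*71)*(-239))) = -1/(412626*(-9 + 3*(639/7)*(-239))) = -1/(412626*(-9 - 458163/7)) = -1/(412626*(-458226/7)) = -1/412626*(-7/458226) = 7/189075961476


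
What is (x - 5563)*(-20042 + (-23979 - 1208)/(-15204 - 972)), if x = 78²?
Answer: -168894760805/16176 ≈ -1.0441e+7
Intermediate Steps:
x = 6084
(x - 5563)*(-20042 + (-23979 - 1208)/(-15204 - 972)) = (6084 - 5563)*(-20042 + (-23979 - 1208)/(-15204 - 972)) = 521*(-20042 - 25187/(-16176)) = 521*(-20042 - 25187*(-1/16176)) = 521*(-20042 + 25187/16176) = 521*(-324174205/16176) = -168894760805/16176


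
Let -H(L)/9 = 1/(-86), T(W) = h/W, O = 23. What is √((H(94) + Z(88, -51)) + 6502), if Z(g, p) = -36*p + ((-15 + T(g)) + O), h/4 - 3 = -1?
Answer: √7469143946/946 ≈ 91.358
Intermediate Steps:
h = 8 (h = 12 + 4*(-1) = 12 - 4 = 8)
T(W) = 8/W
Z(g, p) = 8 - 36*p + 8/g (Z(g, p) = -36*p + ((-15 + 8/g) + 23) = -36*p + (8 + 8/g) = 8 - 36*p + 8/g)
H(L) = 9/86 (H(L) = -9/(-86) = -9*(-1/86) = 9/86)
√((H(94) + Z(88, -51)) + 6502) = √((9/86 + (8 - 36*(-51) + 8/88)) + 6502) = √((9/86 + (8 + 1836 + 8*(1/88))) + 6502) = √((9/86 + (8 + 1836 + 1/11)) + 6502) = √((9/86 + 20285/11) + 6502) = √(1744609/946 + 6502) = √(7895501/946) = √7469143946/946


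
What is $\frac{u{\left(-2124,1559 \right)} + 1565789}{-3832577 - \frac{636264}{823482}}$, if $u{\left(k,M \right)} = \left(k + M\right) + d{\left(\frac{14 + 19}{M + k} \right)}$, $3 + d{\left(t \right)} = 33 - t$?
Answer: $- \frac{40458976473707}{99065179294365} \approx -0.40841$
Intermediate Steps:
$d{\left(t \right)} = 30 - t$ ($d{\left(t \right)} = -3 - \left(-33 + t\right) = 30 - t$)
$u{\left(k,M \right)} = 30 + M + k - \frac{33}{M + k}$ ($u{\left(k,M \right)} = \left(k + M\right) + \left(30 - \frac{14 + 19}{M + k}\right) = \left(M + k\right) + \left(30 - \frac{33}{M + k}\right) = 30 + M + k - \frac{33}{M + k}$)
$\frac{u{\left(-2124,1559 \right)} + 1565789}{-3832577 - \frac{636264}{823482}} = \frac{\frac{-33 + \left(1559 - 2124\right) \left(30 + 1559 - 2124\right)}{1559 - 2124} + 1565789}{-3832577 - \frac{636264}{823482}} = \frac{\frac{-33 - -302275}{-565} + 1565789}{-3832577 - \frac{35348}{45749}} = \frac{- \frac{-33 + 302275}{565} + 1565789}{-3832577 - \frac{35348}{45749}} = \frac{\left(- \frac{1}{565}\right) 302242 + 1565789}{- \frac{175336600521}{45749}} = \left(- \frac{302242}{565} + 1565789\right) \left(- \frac{45749}{175336600521}\right) = \frac{884368543}{565} \left(- \frac{45749}{175336600521}\right) = - \frac{40458976473707}{99065179294365}$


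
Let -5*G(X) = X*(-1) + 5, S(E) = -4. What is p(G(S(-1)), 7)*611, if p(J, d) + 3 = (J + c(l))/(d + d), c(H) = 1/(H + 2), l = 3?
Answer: -66599/35 ≈ -1902.8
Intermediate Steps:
c(H) = 1/(2 + H)
G(X) = -1 + X/5 (G(X) = -(X*(-1) + 5)/5 = -(-X + 5)/5 = -(5 - X)/5 = -1 + X/5)
p(J, d) = -3 + (⅕ + J)/(2*d) (p(J, d) = -3 + (J + 1/(2 + 3))/(d + d) = -3 + (J + 1/5)/((2*d)) = -3 + (J + ⅕)*(1/(2*d)) = -3 + (⅕ + J)*(1/(2*d)) = -3 + (⅕ + J)/(2*d))
p(G(S(-1)), 7)*611 = ((⅒)*(1 - 30*7 + 5*(-1 + (⅕)*(-4)))/7)*611 = ((⅒)*(⅐)*(1 - 210 + 5*(-1 - ⅘)))*611 = ((⅒)*(⅐)*(1 - 210 + 5*(-9/5)))*611 = ((⅒)*(⅐)*(1 - 210 - 9))*611 = ((⅒)*(⅐)*(-218))*611 = -109/35*611 = -66599/35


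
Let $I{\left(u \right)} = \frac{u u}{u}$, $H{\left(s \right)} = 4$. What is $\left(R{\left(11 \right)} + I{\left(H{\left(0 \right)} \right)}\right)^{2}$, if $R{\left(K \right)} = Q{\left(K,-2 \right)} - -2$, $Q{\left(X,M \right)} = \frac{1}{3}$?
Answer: $\frac{361}{9} \approx 40.111$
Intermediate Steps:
$Q{\left(X,M \right)} = \frac{1}{3}$
$R{\left(K \right)} = \frac{7}{3}$ ($R{\left(K \right)} = \frac{1}{3} - -2 = \frac{1}{3} + 2 = \frac{7}{3}$)
$I{\left(u \right)} = u$ ($I{\left(u \right)} = \frac{u^{2}}{u} = u$)
$\left(R{\left(11 \right)} + I{\left(H{\left(0 \right)} \right)}\right)^{2} = \left(\frac{7}{3} + 4\right)^{2} = \left(\frac{19}{3}\right)^{2} = \frac{361}{9}$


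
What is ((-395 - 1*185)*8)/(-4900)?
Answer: 232/245 ≈ 0.94694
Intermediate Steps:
((-395 - 1*185)*8)/(-4900) = ((-395 - 185)*8)*(-1/4900) = -580*8*(-1/4900) = -4640*(-1/4900) = 232/245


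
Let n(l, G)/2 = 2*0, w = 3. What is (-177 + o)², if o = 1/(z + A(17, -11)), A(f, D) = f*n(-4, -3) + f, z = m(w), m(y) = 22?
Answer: 47637604/1521 ≈ 31320.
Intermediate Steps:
n(l, G) = 0 (n(l, G) = 2*(2*0) = 2*0 = 0)
z = 22
A(f, D) = f (A(f, D) = f*0 + f = 0 + f = f)
o = 1/39 (o = 1/(22 + 17) = 1/39 ≈ 0.025641)
(-177 + o)² = (-177 + 1/39)² = (-6902/39)² = 47637604/1521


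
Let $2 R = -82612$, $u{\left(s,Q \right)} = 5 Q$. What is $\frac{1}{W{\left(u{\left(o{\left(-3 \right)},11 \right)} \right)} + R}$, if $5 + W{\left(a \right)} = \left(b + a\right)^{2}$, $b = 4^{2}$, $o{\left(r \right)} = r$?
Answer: $- \frac{1}{36270} \approx -2.7571 \cdot 10^{-5}$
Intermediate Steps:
$b = 16$
$W{\left(a \right)} = -5 + \left(16 + a\right)^{2}$
$R = -41306$ ($R = \frac{1}{2} \left(-82612\right) = -41306$)
$\frac{1}{W{\left(u{\left(o{\left(-3 \right)},11 \right)} \right)} + R} = \frac{1}{\left(-5 + \left(16 + 5 \cdot 11\right)^{2}\right) - 41306} = \frac{1}{\left(-5 + \left(16 + 55\right)^{2}\right) - 41306} = \frac{1}{\left(-5 + 71^{2}\right) - 41306} = \frac{1}{\left(-5 + 5041\right) - 41306} = \frac{1}{5036 - 41306} = \frac{1}{-36270} = - \frac{1}{36270}$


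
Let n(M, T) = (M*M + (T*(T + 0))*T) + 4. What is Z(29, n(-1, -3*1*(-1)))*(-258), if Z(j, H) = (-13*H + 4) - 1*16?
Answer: 110424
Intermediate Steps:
n(M, T) = 4 + M² + T³ (n(M, T) = (M² + (T*T)*T) + 4 = (M² + T²*T) + 4 = (M² + T³) + 4 = 4 + M² + T³)
Z(j, H) = -12 - 13*H (Z(j, H) = (4 - 13*H) - 16 = -12 - 13*H)
Z(29, n(-1, -3*1*(-1)))*(-258) = (-12 - 13*(4 + (-1)² + (-3*1*(-1))³))*(-258) = (-12 - 13*(4 + 1 + (-3*(-1))³))*(-258) = (-12 - 13*(4 + 1 + 3³))*(-258) = (-12 - 13*(4 + 1 + 27))*(-258) = (-12 - 13*32)*(-258) = (-12 - 416)*(-258) = -428*(-258) = 110424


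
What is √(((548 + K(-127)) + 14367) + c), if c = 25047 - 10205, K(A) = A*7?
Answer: 2*√7217 ≈ 169.91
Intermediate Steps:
K(A) = 7*A
c = 14842
√(((548 + K(-127)) + 14367) + c) = √(((548 + 7*(-127)) + 14367) + 14842) = √(((548 - 889) + 14367) + 14842) = √((-341 + 14367) + 14842) = √(14026 + 14842) = √28868 = 2*√7217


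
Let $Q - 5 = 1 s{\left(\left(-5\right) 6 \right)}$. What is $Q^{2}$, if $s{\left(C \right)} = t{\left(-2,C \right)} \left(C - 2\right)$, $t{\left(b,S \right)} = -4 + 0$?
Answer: $17689$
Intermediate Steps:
$t{\left(b,S \right)} = -4$
$s{\left(C \right)} = 8 - 4 C$ ($s{\left(C \right)} = - 4 \left(C - 2\right) = - 4 \left(-2 + C\right) = 8 - 4 C$)
$Q = 133$ ($Q = 5 + 1 \left(8 - 4 \left(\left(-5\right) 6\right)\right) = 5 + 1 \left(8 - -120\right) = 5 + 1 \left(8 + 120\right) = 5 + 1 \cdot 128 = 5 + 128 = 133$)
$Q^{2} = 133^{2} = 17689$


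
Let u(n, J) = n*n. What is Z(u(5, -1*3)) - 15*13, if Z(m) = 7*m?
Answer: -20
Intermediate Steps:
u(n, J) = n²
Z(u(5, -1*3)) - 15*13 = 7*5² - 15*13 = 7*25 - 1*195 = 175 - 195 = -20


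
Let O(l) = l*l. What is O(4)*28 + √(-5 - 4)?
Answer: 448 + 3*I ≈ 448.0 + 3.0*I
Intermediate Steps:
O(l) = l²
O(4)*28 + √(-5 - 4) = 4²*28 + √(-5 - 4) = 16*28 + √(-9) = 448 + 3*I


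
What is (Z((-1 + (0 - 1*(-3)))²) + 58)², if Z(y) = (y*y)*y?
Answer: 14884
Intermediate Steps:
Z(y) = y³ (Z(y) = y²*y = y³)
(Z((-1 + (0 - 1*(-3)))²) + 58)² = (((-1 + (0 - 1*(-3)))²)³ + 58)² = (((-1 + (0 + 3))²)³ + 58)² = (((-1 + 3)²)³ + 58)² = ((2²)³ + 58)² = (4³ + 58)² = (64 + 58)² = 122² = 14884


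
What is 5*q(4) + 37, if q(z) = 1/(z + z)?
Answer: 301/8 ≈ 37.625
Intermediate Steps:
q(z) = 1/(2*z)
5*q(4) + 37 = 5*((½)/4) + 37 = 5*((½)*(¼)) + 37 = 5*(⅛) + 37 = 5/8 + 37 = 301/8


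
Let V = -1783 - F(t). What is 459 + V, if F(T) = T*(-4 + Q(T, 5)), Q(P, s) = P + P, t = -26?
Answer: -2780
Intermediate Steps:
Q(P, s) = 2*P
F(T) = T*(-4 + 2*T)
V = -3239 (V = -1783 - 2*(-26)*(-2 - 26) = -1783 - 2*(-26)*(-28) = -1783 - 1*1456 = -1783 - 1456 = -3239)
459 + V = 459 - 3239 = -2780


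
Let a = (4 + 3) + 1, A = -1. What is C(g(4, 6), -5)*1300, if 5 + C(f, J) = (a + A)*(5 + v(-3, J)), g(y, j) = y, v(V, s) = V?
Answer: 11700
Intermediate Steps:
a = 8 (a = 7 + 1 = 8)
C(f, J) = 9 (C(f, J) = -5 + (8 - 1)*(5 - 3) = -5 + 7*2 = -5 + 14 = 9)
C(g(4, 6), -5)*1300 = 9*1300 = 11700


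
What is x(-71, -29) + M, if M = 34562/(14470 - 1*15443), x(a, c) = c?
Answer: -62779/973 ≈ -64.521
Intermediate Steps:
M = -34562/973 (M = 34562/(14470 - 15443) = 34562/(-973) = 34562*(-1/973) = -34562/973 ≈ -35.521)
x(-71, -29) + M = -29 - 34562/973 = -62779/973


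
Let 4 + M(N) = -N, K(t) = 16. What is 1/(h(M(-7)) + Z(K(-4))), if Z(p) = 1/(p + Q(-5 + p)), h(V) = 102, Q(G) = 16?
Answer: 32/3265 ≈ 0.0098009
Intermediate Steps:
M(N) = -4 - N
Z(p) = 1/(16 + p) (Z(p) = 1/(p + 16) = 1/(16 + p))
1/(h(M(-7)) + Z(K(-4))) = 1/(102 + 1/(16 + 16)) = 1/(102 + 1/32) = 1/(3265/32) = 32/3265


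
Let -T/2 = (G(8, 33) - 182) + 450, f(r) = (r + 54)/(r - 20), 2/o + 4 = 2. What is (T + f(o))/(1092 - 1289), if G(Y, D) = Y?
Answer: 11645/4137 ≈ 2.8148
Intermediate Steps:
o = -1 (o = 2/(-4 + 2) = 2/(-2) = 2*(-½) = -1)
f(r) = (54 + r)/(-20 + r)
T = -552 (T = -2*((8 - 182) + 450) = -2*(-174 + 450) = -2*276 = -552)
(T + f(o))/(1092 - 1289) = (-552 + (54 - 1)/(-20 - 1))/(1092 - 1289) = (-552 + 53/(-21))/(-197) = (-552 - 1/21*53)*(-1/197) = (-552 - 53/21)*(-1/197) = -11645/21*(-1/197) = 11645/4137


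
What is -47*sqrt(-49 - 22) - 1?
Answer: -1 - 47*I*sqrt(71) ≈ -1.0 - 396.03*I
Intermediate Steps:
-47*sqrt(-49 - 22) - 1 = -47*I*sqrt(71) - 1 = -1 - 47*I*sqrt(71)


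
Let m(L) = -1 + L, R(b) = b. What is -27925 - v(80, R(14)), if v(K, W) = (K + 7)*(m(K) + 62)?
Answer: -40192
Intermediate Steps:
v(K, W) = (7 + K)*(61 + K) (v(K, W) = (K + 7)*((-1 + K) + 62) = (7 + K)*(61 + K))
-27925 - v(80, R(14)) = -27925 - (427 + 80**2 + 68*80) = -27925 - (427 + 6400 + 5440) = -27925 - 1*12267 = -27925 - 12267 = -40192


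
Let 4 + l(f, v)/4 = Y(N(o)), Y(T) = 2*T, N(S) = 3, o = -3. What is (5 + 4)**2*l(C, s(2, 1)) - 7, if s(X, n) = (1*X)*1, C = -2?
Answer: 641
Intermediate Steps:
s(X, n) = X (s(X, n) = X*1 = X)
l(f, v) = 8 (l(f, v) = -16 + 4*(2*3) = -16 + 4*6 = -16 + 24 = 8)
(5 + 4)**2*l(C, s(2, 1)) - 7 = (5 + 4)**2*8 - 7 = 9**2*8 - 7 = 81*8 - 7 = 648 - 7 = 641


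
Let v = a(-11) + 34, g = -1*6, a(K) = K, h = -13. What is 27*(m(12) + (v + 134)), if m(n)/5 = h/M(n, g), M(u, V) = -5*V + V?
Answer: 33327/8 ≈ 4165.9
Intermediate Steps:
g = -6
v = 23 (v = -11 + 34 = 23)
M(u, V) = -4*V
m(n) = -65/24 (m(n) = 5*(-13/((-4*(-6)))) = 5*(-13/24) = -65/24)
27*(m(12) + (v + 134)) = 27*(-65/24 + (23 + 134)) = 27*(-65/24 + 157) = 27*(3703/24) = 33327/8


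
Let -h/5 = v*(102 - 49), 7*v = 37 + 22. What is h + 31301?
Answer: 203472/7 ≈ 29067.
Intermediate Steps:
v = 59/7 (v = (37 + 22)/7 = (⅐)*59 = 59/7 ≈ 8.4286)
h = -15635/7 (h = -295*(102 - 49)/7 = -295*53/7 = -5*3127/7 = -15635/7 ≈ -2233.6)
h + 31301 = -15635/7 + 31301 = 203472/7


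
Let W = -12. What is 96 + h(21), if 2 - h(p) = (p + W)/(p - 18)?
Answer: 95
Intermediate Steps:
h(p) = 2 - (-12 + p)/(-18 + p) (h(p) = 2 - (p - 12)/(p - 18) = 2 - (-12 + p)/(-18 + p))
96 + h(21) = 96 + (-24 + 21)/(-18 + 21) = 96 - 3/3 = 96 + (1/3)*(-3) = 96 - 1 = 95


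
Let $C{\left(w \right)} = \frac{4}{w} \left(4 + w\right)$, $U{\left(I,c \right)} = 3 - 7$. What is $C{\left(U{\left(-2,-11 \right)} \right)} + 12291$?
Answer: $12291$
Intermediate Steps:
$U{\left(I,c \right)} = -4$ ($U{\left(I,c \right)} = 3 - 7 = -4$)
$C{\left(w \right)} = \frac{4 \left(4 + w\right)}{w}$
$C{\left(U{\left(-2,-11 \right)} \right)} + 12291 = \left(4 + \frac{16}{-4}\right) + 12291 = \left(4 + 16 \left(- \frac{1}{4}\right)\right) + 12291 = \left(4 - 4\right) + 12291 = 0 + 12291 = 12291$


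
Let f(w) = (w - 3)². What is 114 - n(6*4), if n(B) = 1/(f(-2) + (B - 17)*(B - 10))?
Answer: 14021/123 ≈ 113.99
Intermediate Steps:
f(w) = (-3 + w)²
n(B) = 1/(25 + (-17 + B)*(-10 + B)) (n(B) = 1/((-3 - 2)² + (B - 17)*(B - 10)) = 1/((-5)² + (-17 + B)*(-10 + B)) = 1/(25 + (-17 + B)*(-10 + B)))
114 - n(6*4) = 114 - 1/(195 + (6*4)² - 162*4) = 114 - 1/(195 + 24² - 27*24) = 114 - 1/(195 + 576 - 648) = 114 - 1/123 = 14021/123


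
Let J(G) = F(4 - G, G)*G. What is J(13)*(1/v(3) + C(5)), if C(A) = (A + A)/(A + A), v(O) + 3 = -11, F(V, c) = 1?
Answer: 169/14 ≈ 12.071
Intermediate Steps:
v(O) = -14 (v(O) = -3 - 11 = -14)
C(A) = 1 (C(A) = (2*A)/((2*A)) = (2*A)*(1/(2*A)) = 1)
J(G) = G (J(G) = 1*G = G)
J(13)*(1/v(3) + C(5)) = 13*(1/(-14) + 1) = 13*(-1/14 + 1) = 13*(13/14) = 169/14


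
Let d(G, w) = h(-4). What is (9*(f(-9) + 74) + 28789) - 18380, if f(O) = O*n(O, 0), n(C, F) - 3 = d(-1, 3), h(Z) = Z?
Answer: 11156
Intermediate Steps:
d(G, w) = -4
n(C, F) = -1 (n(C, F) = 3 - 4 = -1)
f(O) = -O (f(O) = O*(-1) = -O)
(9*(f(-9) + 74) + 28789) - 18380 = (9*(-1*(-9) + 74) + 28789) - 18380 = (9*(9 + 74) + 28789) - 18380 = (9*83 + 28789) - 18380 = (747 + 28789) - 18380 = 29536 - 18380 = 11156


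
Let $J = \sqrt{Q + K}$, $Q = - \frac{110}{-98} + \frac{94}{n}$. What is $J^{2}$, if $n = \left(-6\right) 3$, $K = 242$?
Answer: $\frac{104914}{441} \approx 237.9$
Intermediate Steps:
$n = -18$
$Q = - \frac{1808}{441}$ ($Q = - \frac{110}{-98} + \frac{94}{-18} = \left(-110\right) \left(- \frac{1}{98}\right) + 94 \left(- \frac{1}{18}\right) = \frac{55}{49} - \frac{47}{9} = - \frac{1808}{441} \approx -4.0998$)
$J = \frac{\sqrt{104914}}{21}$ ($J = \sqrt{- \frac{1808}{441} + 242} = \sqrt{\frac{104914}{441}} = \frac{\sqrt{104914}}{21} \approx 15.424$)
$J^{2} = \left(\frac{\sqrt{104914}}{21}\right)^{2} = \frac{104914}{441}$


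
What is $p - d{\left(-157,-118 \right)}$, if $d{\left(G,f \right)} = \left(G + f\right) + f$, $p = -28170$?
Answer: $-27777$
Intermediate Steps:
$d{\left(G,f \right)} = G + 2 f$
$p - d{\left(-157,-118 \right)} = -28170 - \left(-157 + 2 \left(-118\right)\right) = -28170 - \left(-157 - 236\right) = -28170 - -393 = -28170 + 393 = -27777$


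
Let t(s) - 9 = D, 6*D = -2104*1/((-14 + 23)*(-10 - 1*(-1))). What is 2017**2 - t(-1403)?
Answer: 988590988/243 ≈ 4.0683e+6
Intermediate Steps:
D = 1052/243 (D = (-2104*1/((-14 + 23)*(-10 - 1*(-1))))/6 = (-2104*1/(9*(-10 + 1)))/6 = (-2104/((-9*9)))/6 = (-2104/(-81))/6 = (-2104*(-1/81))/6 = (1/6)*(2104/81) = 1052/243 ≈ 4.3292)
t(s) = 3239/243 (t(s) = 9 + 1052/243 = 3239/243)
2017**2 - t(-1403) = 2017**2 - 1*3239/243 = 4068289 - 3239/243 = 988590988/243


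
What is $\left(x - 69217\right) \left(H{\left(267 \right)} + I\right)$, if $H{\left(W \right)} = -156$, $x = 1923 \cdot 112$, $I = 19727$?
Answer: $2860477789$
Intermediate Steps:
$x = 215376$
$\left(x - 69217\right) \left(H{\left(267 \right)} + I\right) = \left(215376 - 69217\right) \left(-156 + 19727\right) = 146159 \cdot 19571 = 2860477789$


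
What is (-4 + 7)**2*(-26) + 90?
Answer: -144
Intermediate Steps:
(-4 + 7)**2*(-26) + 90 = 3**2*(-26) + 90 = 9*(-26) + 90 = -234 + 90 = -144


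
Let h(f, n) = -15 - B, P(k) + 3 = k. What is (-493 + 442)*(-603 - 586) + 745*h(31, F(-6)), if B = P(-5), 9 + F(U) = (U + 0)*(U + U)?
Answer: 55424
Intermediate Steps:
F(U) = -9 + 2*U**2 (F(U) = -9 + (U + 0)*(U + U) = -9 + U*(2*U) = -9 + 2*U**2)
P(k) = -3 + k
B = -8 (B = -3 - 5 = -8)
h(f, n) = -7 (h(f, n) = -15 - 1*(-8) = -15 + 8 = -7)
(-493 + 442)*(-603 - 586) + 745*h(31, F(-6)) = (-493 + 442)*(-603 - 586) + 745*(-7) = -51*(-1189) - 5215 = 60639 - 5215 = 55424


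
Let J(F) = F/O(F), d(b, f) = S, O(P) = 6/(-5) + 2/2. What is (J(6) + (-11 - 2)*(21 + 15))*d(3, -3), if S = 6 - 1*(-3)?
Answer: -4482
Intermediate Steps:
O(P) = -⅕ (O(P) = 6*(-⅕) + 2*(½) = -6/5 + 1 = -⅕)
S = 9 (S = 6 + 3 = 9)
d(b, f) = 9
J(F) = -5*F (J(F) = F/(-⅕) = F*(-5) = -5*F)
(J(6) + (-11 - 2)*(21 + 15))*d(3, -3) = (-5*6 + (-11 - 2)*(21 + 15))*9 = (-30 - 13*36)*9 = (-30 - 468)*9 = -498*9 = -4482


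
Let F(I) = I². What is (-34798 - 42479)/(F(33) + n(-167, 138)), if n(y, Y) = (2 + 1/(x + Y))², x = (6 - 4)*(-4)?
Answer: -435327100/6157407 ≈ -70.700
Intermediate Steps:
x = -8 (x = 2*(-4) = -8)
n(y, Y) = (2 + 1/(-8 + Y))²
(-34798 - 42479)/(F(33) + n(-167, 138)) = (-34798 - 42479)/(33² + (-15 + 2*138)²/(-8 + 138)²) = -77277/(1089 + (-15 + 276)²/130²) = -77277/(1089 + 261²*(1/16900)) = -77277/(1089 + 68121*(1/16900)) = -77277/(1089 + 68121/16900) = -77277/18472221/16900 = -77277*16900/18472221 = -435327100/6157407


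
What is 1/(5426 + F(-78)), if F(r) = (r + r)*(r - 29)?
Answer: 1/22118 ≈ 4.5212e-5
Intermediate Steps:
F(r) = 2*r*(-29 + r) (F(r) = (2*r)*(-29 + r) = 2*r*(-29 + r))
1/(5426 + F(-78)) = 1/(5426 + 2*(-78)*(-29 - 78)) = 1/(5426 + 2*(-78)*(-107)) = 1/(5426 + 16692) = 1/22118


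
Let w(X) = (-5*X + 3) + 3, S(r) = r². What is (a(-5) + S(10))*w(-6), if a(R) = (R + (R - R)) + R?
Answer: 3240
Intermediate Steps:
w(X) = 6 - 5*X (w(X) = (3 - 5*X) + 3 = 6 - 5*X)
a(R) = 2*R (a(R) = (R + 0) + R = R + R = 2*R)
(a(-5) + S(10))*w(-6) = (2*(-5) + 10²)*(6 - 5*(-6)) = (-10 + 100)*(6 + 30) = 90*36 = 3240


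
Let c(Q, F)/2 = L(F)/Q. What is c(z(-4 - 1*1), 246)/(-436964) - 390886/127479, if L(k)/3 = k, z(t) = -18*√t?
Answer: -390886/127479 - 41*I*√5/1092410 ≈ -3.0663 - 8.3923e-5*I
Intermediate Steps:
L(k) = 3*k
c(Q, F) = 6*F/Q (c(Q, F) = 2*((3*F)/Q) = 2*(3*F/Q) = 6*F/Q)
c(z(-4 - 1*1), 246)/(-436964) - 390886/127479 = (6*246/(-18*√(-4 - 1*1)))/(-436964) - 390886/127479 = (6*246/(-18*√(-4 - 1)))*(-1/436964) - 390886*1/127479 = (6*246/(-18*I*√5))*(-1/436964) - 390886/127479 = (6*246*(I*√5/90))*(-1/436964) - 390886/127479 = (82*I*√5/5)*(-1/436964) - 390886/127479 = -41*I*√5/1092410 - 390886/127479 = -390886/127479 - 41*I*√5/1092410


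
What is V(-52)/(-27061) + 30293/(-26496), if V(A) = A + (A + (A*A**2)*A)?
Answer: -194545580825/717008256 ≈ -271.33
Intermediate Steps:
V(A) = A**4 + 2*A (V(A) = A + (A + A**3*A) = A + (A + A**4) = A**4 + 2*A)
V(-52)/(-27061) + 30293/(-26496) = -52*(2 + (-52)**3)/(-27061) + 30293/(-26496) = -52*(2 - 140608)*(-1/27061) + 30293*(-1/26496) = -52*(-140606)*(-1/27061) - 30293/26496 = 7311512*(-1/27061) - 30293/26496 = -7311512/27061 - 30293/26496 = -194545580825/717008256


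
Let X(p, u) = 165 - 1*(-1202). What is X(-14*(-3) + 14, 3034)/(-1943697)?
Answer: -1367/1943697 ≈ -0.00070330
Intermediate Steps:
X(p, u) = 1367 (X(p, u) = 165 + 1202 = 1367)
X(-14*(-3) + 14, 3034)/(-1943697) = 1367/(-1943697) = 1367*(-1/1943697) = -1367/1943697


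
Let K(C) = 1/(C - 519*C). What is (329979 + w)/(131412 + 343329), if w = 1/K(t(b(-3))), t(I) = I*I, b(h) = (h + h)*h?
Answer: 54049/158247 ≈ 0.34155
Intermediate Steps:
b(h) = 2*h**2 (b(h) = (2*h)*h = 2*h**2)
t(I) = I**2
K(C) = -1/(518*C) (K(C) = 1/(-518*C) = -1/(518*C))
w = -167832 (w = 1/(-1/(518*((2*(-3)**2)**2))) = 1/(-1/(518*((2*9)**2))) = 1/(-1/(518*(18**2))) = 1/(-1/518/324) = 1/(-1/518*1/324) = 1/(-1/167832) = -167832)
(329979 + w)/(131412 + 343329) = (329979 - 167832)/(131412 + 343329) = 162147/474741 = 162147*(1/474741) = 54049/158247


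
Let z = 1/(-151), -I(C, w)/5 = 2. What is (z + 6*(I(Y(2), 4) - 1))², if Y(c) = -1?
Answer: 99341089/22801 ≈ 4356.9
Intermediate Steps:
I(C, w) = -10 (I(C, w) = -5*2 = -10)
z = -1/151 ≈ -0.0066225
(z + 6*(I(Y(2), 4) - 1))² = (-1/151 + 6*(-10 - 1))² = (-1/151 + 6*(-11))² = (-1/151 - 66)² = (-9967/151)² = 99341089/22801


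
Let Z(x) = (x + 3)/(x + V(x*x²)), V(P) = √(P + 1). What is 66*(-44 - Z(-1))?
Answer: -2772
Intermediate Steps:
V(P) = √(1 + P)
Z(x) = (3 + x)/(x + √(1 + x³)) (Z(x) = (x + 3)/(x + √(1 + x*x²)) = (3 + x)/(x + √(1 + x³)))
66*(-44 - Z(-1)) = 66*(-44 - (3 - 1)/(-1 + √(1 + (-1)³))) = 66*(-44 - 2/(-1 + √(1 - 1))) = 66*(-44 - 2/(-1 + √0)) = 66*(-44 - 2/(-1 + 0)) = 66*(-44 - 2/(-1)) = 66*(-44 - (-1)*2) = 66*(-44 - 1*(-2)) = 66*(-44 + 2) = 66*(-42) = -2772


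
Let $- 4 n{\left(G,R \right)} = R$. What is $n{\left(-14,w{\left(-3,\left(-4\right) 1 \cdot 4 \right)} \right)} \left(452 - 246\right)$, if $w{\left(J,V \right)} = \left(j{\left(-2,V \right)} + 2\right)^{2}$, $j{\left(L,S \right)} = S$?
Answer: $-10094$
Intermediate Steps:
$w{\left(J,V \right)} = \left(2 + V\right)^{2}$ ($w{\left(J,V \right)} = \left(V + 2\right)^{2} = \left(2 + V\right)^{2}$)
$n{\left(G,R \right)} = - \frac{R}{4}$
$n{\left(-14,w{\left(-3,\left(-4\right) 1 \cdot 4 \right)} \right)} \left(452 - 246\right) = - \frac{\left(2 + \left(-4\right) 1 \cdot 4\right)^{2}}{4} \left(452 - 246\right) = - \frac{\left(2 - 16\right)^{2}}{4} \cdot 206 = - \frac{\left(-14\right)^{2}}{4} \cdot 206 = \left(- \frac{1}{4}\right) 196 \cdot 206 = \left(-49\right) 206 = -10094$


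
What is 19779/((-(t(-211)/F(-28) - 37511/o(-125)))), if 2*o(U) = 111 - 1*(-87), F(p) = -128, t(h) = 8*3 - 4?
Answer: 62659872/1200847 ≈ 52.180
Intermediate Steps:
t(h) = 20 (t(h) = 24 - 4 = 20)
o(U) = 99 (o(U) = (111 - 1*(-87))/2 = (111 + 87)/2 = (1/2)*198 = 99)
19779/((-(t(-211)/F(-28) - 37511/o(-125)))) = 19779/((-(20/(-128) - 37511/99))) = 19779/((-(20*(-1/128) - 37511*1/99))) = 19779/((-(-5/32 - 37511/99))) = 19779/((-1*(-1200847/3168))) = 19779/(1200847/3168) = 19779*(3168/1200847) = 62659872/1200847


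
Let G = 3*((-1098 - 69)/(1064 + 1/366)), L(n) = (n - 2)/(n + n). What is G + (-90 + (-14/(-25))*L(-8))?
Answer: -144773269/1557700 ≈ -92.940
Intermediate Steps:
L(n) = (-2 + n)/(2*n) (L(n) = (-2 + n)/((2*n)) = (-2 + n)*(1/(2*n)) = (-2 + n)/(2*n))
G = -1281366/389425 (G = 3*(-1167/(1064 + 1/366)) = 3*(-1167/389425/366) = 3*(-1167*366/389425) = 3*(-427122/389425) = -1281366/389425 ≈ -3.2904)
G + (-90 + (-14/(-25))*L(-8)) = -1281366/389425 + (-90 + (-14/(-25))*((1/2)*(-2 - 8)/(-8))) = -1281366/389425 + (-90 + (-14*(-1/25))*((1/2)*(-1/8)*(-10))) = -1281366/389425 + (-90 + (14/25)*(5/8)) = -1281366/389425 + (-90 + 7/20) = -1281366/389425 - 1793/20 = -144773269/1557700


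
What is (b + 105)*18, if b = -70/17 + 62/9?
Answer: 32978/17 ≈ 1939.9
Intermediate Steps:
b = 424/153 (b = -70*1/17 + 62*(⅑) = -70/17 + 62/9 = 424/153 ≈ 2.7712)
(b + 105)*18 = (424/153 + 105)*18 = (16489/153)*18 = 32978/17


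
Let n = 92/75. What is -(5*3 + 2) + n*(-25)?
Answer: -143/3 ≈ -47.667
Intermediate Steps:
n = 92/75 (n = 92*(1/75) = 92/75 ≈ 1.2267)
-(5*3 + 2) + n*(-25) = -(5*3 + 2) + (92/75)*(-25) = -(15 + 2) - 92/3 = -1*17 - 92/3 = -17 - 92/3 = -143/3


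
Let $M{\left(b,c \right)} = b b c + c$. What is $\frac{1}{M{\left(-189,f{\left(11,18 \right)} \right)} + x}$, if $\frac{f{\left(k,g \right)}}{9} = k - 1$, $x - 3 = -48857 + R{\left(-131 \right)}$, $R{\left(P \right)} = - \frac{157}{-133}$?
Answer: $\frac{133}{421094915} \approx 3.1584 \cdot 10^{-7}$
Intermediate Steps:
$R{\left(P \right)} = \frac{157}{133}$ ($R{\left(P \right)} = \left(-157\right) \left(- \frac{1}{133}\right) = \frac{157}{133}$)
$x = - \frac{6497425}{133}$ ($x = 3 + \left(-48857 + \frac{157}{133}\right) = 3 - \frac{6497824}{133} = - \frac{6497425}{133} \approx -48853.0$)
$f{\left(k,g \right)} = -9 + 9 k$ ($f{\left(k,g \right)} = 9 \left(k - 1\right) = 9 \left(-1 + k\right) = -9 + 9 k$)
$M{\left(b,c \right)} = c + c b^{2}$ ($M{\left(b,c \right)} = b^{2} c + c = c b^{2} + c = c + c b^{2}$)
$\frac{1}{M{\left(-189,f{\left(11,18 \right)} \right)} + x} = \frac{1}{\left(-9 + 9 \cdot 11\right) \left(1 + \left(-189\right)^{2}\right) - \frac{6497425}{133}} = \frac{1}{\left(-9 + 99\right) \left(1 + 35721\right) - \frac{6497425}{133}} = \frac{1}{90 \cdot 35722 - \frac{6497425}{133}} = \frac{1}{3214980 - \frac{6497425}{133}} = \frac{1}{\frac{421094915}{133}} = \frac{133}{421094915}$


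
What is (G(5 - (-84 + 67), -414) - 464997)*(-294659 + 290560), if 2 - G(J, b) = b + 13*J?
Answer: 1905489833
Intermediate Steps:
G(J, b) = 2 - b - 13*J (G(J, b) = 2 - (b + 13*J) = 2 + (-b - 13*J) = 2 - b - 13*J)
(G(5 - (-84 + 67), -414) - 464997)*(-294659 + 290560) = ((2 - 1*(-414) - 13*(5 - (-84 + 67))) - 464997)*(-294659 + 290560) = ((2 + 414 - 13*(5 - 1*(-17))) - 464997)*(-4099) = ((2 + 414 - 13*(5 + 17)) - 464997)*(-4099) = ((2 + 414 - 13*22) - 464997)*(-4099) = ((2 + 414 - 286) - 464997)*(-4099) = (130 - 464997)*(-4099) = -464867*(-4099) = 1905489833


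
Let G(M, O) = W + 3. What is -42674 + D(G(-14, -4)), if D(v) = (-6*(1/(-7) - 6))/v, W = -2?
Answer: -298460/7 ≈ -42637.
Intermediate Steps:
G(M, O) = 1 (G(M, O) = -2 + 3 = 1)
D(v) = 258/(7*v) (D(v) = (-6*(-⅐ - 6))/v = (-6*(-43/7))/v = 258/(7*v))
-42674 + D(G(-14, -4)) = -42674 + (258/7)/1 = -42674 + (258/7)*1 = -42674 + 258/7 = -298460/7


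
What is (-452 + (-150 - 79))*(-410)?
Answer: 279210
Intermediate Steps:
(-452 + (-150 - 79))*(-410) = (-452 - 229)*(-410) = -681*(-410) = 279210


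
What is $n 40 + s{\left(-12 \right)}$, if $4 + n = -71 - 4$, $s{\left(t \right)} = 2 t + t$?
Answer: $-3196$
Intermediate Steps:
$s{\left(t \right)} = 3 t$
$n = -79$ ($n = -4 - 75 = -79$)
$n 40 + s{\left(-12 \right)} = \left(-79\right) 40 + 3 \left(-12\right) = -3160 - 36 = -3196$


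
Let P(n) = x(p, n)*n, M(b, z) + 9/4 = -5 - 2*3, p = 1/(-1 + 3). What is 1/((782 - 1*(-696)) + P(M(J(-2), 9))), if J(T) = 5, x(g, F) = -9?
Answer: 4/6389 ≈ 0.00062608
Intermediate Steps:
p = 1/2 ≈ 0.50000
M(b, z) = -53/4 (M(b, z) = -9/4 + (-5 - 2*3) = -9/4 + (-5 - 6) = -9/4 - 11 = -53/4)
P(n) = -9*n
1/((782 - 1*(-696)) + P(M(J(-2), 9))) = 1/((782 - 1*(-696)) - 9*(-53/4)) = 1/((782 + 696) + 477/4) = 1/(1478 + 477/4) = 1/(6389/4) = 4/6389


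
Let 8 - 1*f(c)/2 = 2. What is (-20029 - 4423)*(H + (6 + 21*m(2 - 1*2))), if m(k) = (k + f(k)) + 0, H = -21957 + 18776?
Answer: 71473196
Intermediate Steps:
H = -3181
f(c) = 12 (f(c) = 16 - 2*2 = 16 - 4 = 12)
m(k) = 12 + k (m(k) = (k + 12) + 0 = (12 + k) + 0 = 12 + k)
(-20029 - 4423)*(H + (6 + 21*m(2 - 1*2))) = (-20029 - 4423)*(-3181 + (6 + 21*(12 + (2 - 1*2)))) = -24452*(-3181 + (6 + 21*(12 + (2 - 2)))) = -24452*(-3181 + (6 + 21*(12 + 0))) = -24452*(-3181 + (6 + 21*12)) = -24452*(-3181 + (6 + 252)) = -24452*(-3181 + 258) = -24452*(-2923) = 71473196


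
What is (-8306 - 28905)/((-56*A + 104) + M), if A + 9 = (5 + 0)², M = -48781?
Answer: 37211/49573 ≈ 0.75063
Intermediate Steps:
A = 16 (A = -9 + (5 + 0)² = -9 + 5² = -9 + 25 = 16)
(-8306 - 28905)/((-56*A + 104) + M) = (-8306 - 28905)/((-56*16 + 104) - 48781) = -37211/((-896 + 104) - 48781) = -37211/(-792 - 48781) = -37211/(-49573) = -37211*(-1/49573) = 37211/49573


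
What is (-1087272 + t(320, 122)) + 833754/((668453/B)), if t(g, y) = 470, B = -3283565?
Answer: -3464161510316/668453 ≈ -5.1824e+6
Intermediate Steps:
(-1087272 + t(320, 122)) + 833754/((668453/B)) = (-1087272 + 470) + 833754/((668453/(-3283565))) = -1086802 + 833754/((668453*(-1/3283565))) = -1086802 + 833754/(-668453/3283565) = -1086802 + 833754*(-3283565/668453) = -1086802 - 2737685453010/668453 = -3464161510316/668453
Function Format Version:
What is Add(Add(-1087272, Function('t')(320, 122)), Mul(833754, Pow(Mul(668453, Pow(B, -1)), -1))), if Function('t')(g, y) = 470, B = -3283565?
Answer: Rational(-3464161510316, 668453) ≈ -5.1824e+6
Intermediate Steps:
Add(Add(-1087272, Function('t')(320, 122)), Mul(833754, Pow(Mul(668453, Pow(B, -1)), -1))) = Add(Add(-1087272, 470), Mul(833754, Pow(Mul(668453, Pow(-3283565, -1)), -1))) = Add(-1086802, Mul(833754, Pow(Mul(668453, Rational(-1, 3283565)), -1))) = Add(-1086802, Mul(833754, Pow(Rational(-668453, 3283565), -1))) = Add(-1086802, Mul(833754, Rational(-3283565, 668453))) = Add(-1086802, Rational(-2737685453010, 668453)) = Rational(-3464161510316, 668453)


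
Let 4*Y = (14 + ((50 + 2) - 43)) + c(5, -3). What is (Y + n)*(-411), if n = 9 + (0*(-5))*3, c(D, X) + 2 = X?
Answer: -11097/2 ≈ -5548.5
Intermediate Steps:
c(D, X) = -2 + X
n = 9 (n = 9 + 0*3 = 9 + 0 = 9)
Y = 9/2 (Y = ((14 + ((50 + 2) - 43)) + (-2 - 3))/4 = ((14 + (52 - 43)) - 5)/4 = ((14 + 9) - 5)/4 = (23 - 5)/4 = (1/4)*18 = 9/2 ≈ 4.5000)
(Y + n)*(-411) = (9/2 + 9)*(-411) = (27/2)*(-411) = -11097/2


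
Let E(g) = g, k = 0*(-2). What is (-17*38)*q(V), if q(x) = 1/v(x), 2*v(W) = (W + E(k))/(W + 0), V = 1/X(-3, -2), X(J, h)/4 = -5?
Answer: -1292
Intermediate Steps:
X(J, h) = -20 (X(J, h) = 4*(-5) = -20)
k = 0
V = -1/20 (V = 1/(-20) = -1/20 ≈ -0.050000)
v(W) = 1/2 (v(W) = ((W + 0)/(W + 0))/2 = (W/W)/2 = (1/2)*1 = 1/2)
q(x) = 2 (q(x) = 1/(1/2) = 2)
(-17*38)*q(V) = -17*38*2 = -646*2 = -1292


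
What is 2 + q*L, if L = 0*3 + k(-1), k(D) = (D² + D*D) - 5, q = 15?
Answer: -43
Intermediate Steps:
k(D) = -5 + 2*D² (k(D) = (D² + D²) - 5 = 2*D² - 5 = -5 + 2*D²)
L = -3 (L = 0*3 + (-5 + 2*(-1)²) = 0 + (-5 + 2*1) = 0 + (-5 + 2) = 0 - 3 = -3)
2 + q*L = 2 + 15*(-3) = 2 - 45 = -43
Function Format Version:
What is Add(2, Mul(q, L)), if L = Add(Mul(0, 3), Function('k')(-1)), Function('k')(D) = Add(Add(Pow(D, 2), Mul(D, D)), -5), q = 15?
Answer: -43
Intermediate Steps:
Function('k')(D) = Add(-5, Mul(2, Pow(D, 2))) (Function('k')(D) = Add(Add(Pow(D, 2), Pow(D, 2)), -5) = Add(Mul(2, Pow(D, 2)), -5) = Add(-5, Mul(2, Pow(D, 2))))
L = -3 (L = Add(Mul(0, 3), Add(-5, Mul(2, Pow(-1, 2)))) = Add(0, Add(-5, Mul(2, 1))) = Add(0, Add(-5, 2)) = Add(0, -3) = -3)
Add(2, Mul(q, L)) = Add(2, Mul(15, -3)) = Add(2, -45) = -43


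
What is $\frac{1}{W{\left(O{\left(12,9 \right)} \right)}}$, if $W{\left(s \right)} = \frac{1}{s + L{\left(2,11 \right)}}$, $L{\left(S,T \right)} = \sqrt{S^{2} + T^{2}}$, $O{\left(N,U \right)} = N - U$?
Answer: $3 + 5 \sqrt{5} \approx 14.18$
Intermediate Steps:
$W{\left(s \right)} = \frac{1}{s + 5 \sqrt{5}}$ ($W{\left(s \right)} = \frac{1}{s + \sqrt{2^{2} + 11^{2}}} = \frac{1}{s + \sqrt{4 + 121}} = \frac{1}{s + \sqrt{125}} = \frac{1}{s + 5 \sqrt{5}}$)
$\frac{1}{W{\left(O{\left(12,9 \right)} \right)}} = \frac{1}{\frac{1}{\left(12 - 9\right) + 5 \sqrt{5}}} = \frac{1}{\frac{1}{3 + 5 \sqrt{5}}} = 3 + 5 \sqrt{5}$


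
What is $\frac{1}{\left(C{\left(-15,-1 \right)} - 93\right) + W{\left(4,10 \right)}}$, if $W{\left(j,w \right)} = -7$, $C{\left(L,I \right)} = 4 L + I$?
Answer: $- \frac{1}{161} \approx -0.0062112$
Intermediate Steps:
$C{\left(L,I \right)} = I + 4 L$
$\frac{1}{\left(C{\left(-15,-1 \right)} - 93\right) + W{\left(4,10 \right)}} = \frac{1}{\left(\left(-1 + 4 \left(-15\right)\right) - 93\right) - 7} = \frac{1}{\left(\left(-1 - 60\right) - 93\right) - 7} = \frac{1}{\left(-61 - 93\right) - 7} = \frac{1}{-154 - 7} = \frac{1}{-161} = - \frac{1}{161}$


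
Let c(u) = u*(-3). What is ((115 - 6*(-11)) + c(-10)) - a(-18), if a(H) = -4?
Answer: 215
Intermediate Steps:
c(u) = -3*u
((115 - 6*(-11)) + c(-10)) - a(-18) = ((115 - 6*(-11)) - 3*(-10)) - 1*(-4) = ((115 + 66) + 30) + 4 = (181 + 30) + 4 = 211 + 4 = 215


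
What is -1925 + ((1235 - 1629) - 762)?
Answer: -3081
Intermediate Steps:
-1925 + ((1235 - 1629) - 762) = -1925 + (-394 - 762) = -1925 - 1156 = -3081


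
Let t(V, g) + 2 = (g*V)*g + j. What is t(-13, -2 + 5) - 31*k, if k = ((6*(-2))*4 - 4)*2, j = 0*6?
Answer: 3105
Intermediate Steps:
j = 0
t(V, g) = -2 + V*g² (t(V, g) = -2 + ((g*V)*g + 0) = -2 + ((V*g)*g + 0) = -2 + (V*g² + 0) = -2 + V*g²)
k = -104 (k = (-12*4 - 4)*2 = (-48 - 4)*2 = -52*2 = -104)
t(-13, -2 + 5) - 31*k = (-2 - 13*(-2 + 5)²) - 31*(-104) = (-2 - 13*3²) + 3224 = (-2 - 13*9) + 3224 = (-2 - 117) + 3224 = -119 + 3224 = 3105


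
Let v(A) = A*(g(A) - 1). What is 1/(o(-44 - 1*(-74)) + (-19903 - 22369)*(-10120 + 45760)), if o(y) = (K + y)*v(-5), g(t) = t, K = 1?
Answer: -1/1506573150 ≈ -6.6376e-10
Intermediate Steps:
v(A) = A*(-1 + A) (v(A) = A*(A - 1) = A*(-1 + A))
o(y) = 30 + 30*y (o(y) = (1 + y)*(-5*(-1 - 5)) = (1 + y)*(-5*(-6)) = (1 + y)*30 = 30 + 30*y)
1/(o(-44 - 1*(-74)) + (-19903 - 22369)*(-10120 + 45760)) = 1/((30 + 30*(-44 - 1*(-74))) + (-19903 - 22369)*(-10120 + 45760)) = 1/((30 + 30*(-44 + 74)) - 42272*35640) = 1/((30 + 30*30) - 1506574080) = 1/((30 + 900) - 1506574080) = 1/(930 - 1506574080) = 1/(-1506573150) = -1/1506573150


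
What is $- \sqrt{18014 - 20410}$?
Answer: $- 2 i \sqrt{599} \approx - 48.949 i$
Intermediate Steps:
$- \sqrt{18014 - 20410} = - \sqrt{-2396} = - 2 i \sqrt{599}$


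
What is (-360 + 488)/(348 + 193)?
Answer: 128/541 ≈ 0.23660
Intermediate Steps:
(-360 + 488)/(348 + 193) = 128/541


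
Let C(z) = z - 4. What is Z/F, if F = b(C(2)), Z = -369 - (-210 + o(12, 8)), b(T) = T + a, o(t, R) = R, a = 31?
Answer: -167/29 ≈ -5.7586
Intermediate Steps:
C(z) = -4 + z
b(T) = 31 + T (b(T) = T + 31 = 31 + T)
Z = -167 (Z = -369 - (-210 + 8) = -369 - 1*(-202) = -369 + 202 = -167)
F = 29 (F = 31 + (-4 + 2) = 31 - 2 = 29)
Z/F = -167/29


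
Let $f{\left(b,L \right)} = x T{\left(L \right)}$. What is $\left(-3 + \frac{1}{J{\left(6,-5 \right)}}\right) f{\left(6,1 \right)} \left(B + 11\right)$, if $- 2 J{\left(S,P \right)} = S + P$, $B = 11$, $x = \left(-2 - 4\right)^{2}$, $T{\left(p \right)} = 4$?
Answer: $-15840$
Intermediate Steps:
$x = 36$ ($x = \left(-6\right)^{2} = 36$)
$f{\left(b,L \right)} = 144$ ($f{\left(b,L \right)} = 36 \cdot 4 = 144$)
$J{\left(S,P \right)} = - \frac{P}{2} - \frac{S}{2}$ ($J{\left(S,P \right)} = - \frac{S + P}{2} = - \frac{P + S}{2} = - \frac{P}{2} - \frac{S}{2}$)
$\left(-3 + \frac{1}{J{\left(6,-5 \right)}}\right) f{\left(6,1 \right)} \left(B + 11\right) = \left(-3 + \frac{1}{\left(- \frac{1}{2}\right) \left(-5\right) - 3}\right) 144 \left(11 + 11\right) = \left(-3 + \frac{1}{\frac{5}{2} - 3}\right) 144 \cdot 22 = \left(-3 + \frac{1}{- \frac{1}{2}}\right) 144 \cdot 22 = \left(-3 - 2\right) 144 \cdot 22 = \left(-5\right) 144 \cdot 22 = \left(-720\right) 22 = -15840$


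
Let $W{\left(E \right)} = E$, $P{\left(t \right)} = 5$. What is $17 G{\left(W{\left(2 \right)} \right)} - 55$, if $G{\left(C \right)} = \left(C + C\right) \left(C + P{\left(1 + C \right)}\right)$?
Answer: $421$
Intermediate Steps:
$G{\left(C \right)} = 2 C \left(5 + C\right)$ ($G{\left(C \right)} = \left(C + C\right) \left(C + 5\right) = 2 C \left(5 + C\right)$)
$17 G{\left(W{\left(2 \right)} \right)} - 55 = 17 \cdot 2 \cdot 2 \left(5 + 2\right) - 55 = 17 \cdot 2 \cdot 2 \cdot 7 - 55 = 17 \cdot 28 - 55 = 476 - 55 = 421$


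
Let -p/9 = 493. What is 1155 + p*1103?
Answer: -4892856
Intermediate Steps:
p = -4437 (p = -9*493 = -4437)
1155 + p*1103 = 1155 - 4437*1103 = 1155 - 4894011 = -4892856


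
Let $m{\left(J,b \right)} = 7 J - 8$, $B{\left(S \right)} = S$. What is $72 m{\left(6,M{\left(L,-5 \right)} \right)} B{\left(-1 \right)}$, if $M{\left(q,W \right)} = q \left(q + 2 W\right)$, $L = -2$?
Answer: $-2448$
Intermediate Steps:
$m{\left(J,b \right)} = -8 + 7 J$
$72 m{\left(6,M{\left(L,-5 \right)} \right)} B{\left(-1 \right)} = 72 \left(-8 + 7 \cdot 6\right) \left(-1\right) = 72 \left(-8 + 42\right) \left(-1\right) = 72 \cdot 34 \left(-1\right) = 2448 \left(-1\right) = -2448$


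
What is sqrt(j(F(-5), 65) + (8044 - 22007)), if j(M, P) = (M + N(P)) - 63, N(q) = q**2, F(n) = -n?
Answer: 2*I*sqrt(2449) ≈ 98.975*I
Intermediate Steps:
j(M, P) = -63 + M + P**2 (j(M, P) = (M + P**2) - 63 = -63 + M + P**2)
sqrt(j(F(-5), 65) + (8044 - 22007)) = sqrt((-63 - 1*(-5) + 65**2) + (8044 - 22007)) = sqrt((-63 + 5 + 4225) - 13963) = sqrt(4167 - 13963) = sqrt(-9796) = 2*I*sqrt(2449)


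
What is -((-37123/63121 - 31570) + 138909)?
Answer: -6775307896/63121 ≈ -1.0734e+5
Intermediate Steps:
-((-37123/63121 - 31570) + 138909) = -(-1992767093/63121 + 138909) = -1*6775307896/63121 = -6775307896/63121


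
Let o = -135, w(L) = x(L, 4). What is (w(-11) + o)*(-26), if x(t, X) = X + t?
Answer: 3692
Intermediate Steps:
w(L) = 4 + L
(w(-11) + o)*(-26) = ((4 - 11) - 135)*(-26) = (-7 - 135)*(-26) = -142*(-26) = 3692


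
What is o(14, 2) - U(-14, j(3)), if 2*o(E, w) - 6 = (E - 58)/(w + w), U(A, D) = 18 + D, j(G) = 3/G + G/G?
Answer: -45/2 ≈ -22.500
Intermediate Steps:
j(G) = 1 + 3/G (j(G) = 3/G + 1 = 1 + 3/G)
o(E, w) = 3 + (-58 + E)/(4*w) (o(E, w) = 3 + ((E - 58)/(w + w))/2 = 3 + ((-58 + E)/((2*w)))/2 = 3 + ((-58 + E)*(1/(2*w)))/2 = 3 + ((-58 + E)/(2*w))/2 = 3 + (-58 + E)/(4*w))
o(14, 2) - U(-14, j(3)) = (1/4)*(-58 + 14 + 12*2)/2 - (18 + (3 + 3)/3) = (1/4)*(1/2)*(-58 + 14 + 24) - (18 + (1/3)*6) = (1/4)*(1/2)*(-20) - (18 + 2) = -5/2 - 1*20 = -5/2 - 20 = -45/2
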